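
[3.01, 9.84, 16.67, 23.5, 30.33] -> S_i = 3.01 + 6.83*i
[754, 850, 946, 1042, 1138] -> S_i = 754 + 96*i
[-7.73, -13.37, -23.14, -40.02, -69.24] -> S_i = -7.73*1.73^i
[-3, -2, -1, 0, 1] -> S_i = -3 + 1*i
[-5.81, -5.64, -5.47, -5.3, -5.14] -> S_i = -5.81*0.97^i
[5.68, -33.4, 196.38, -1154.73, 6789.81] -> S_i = 5.68*(-5.88)^i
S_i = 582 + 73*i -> [582, 655, 728, 801, 874]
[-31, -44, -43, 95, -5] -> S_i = Random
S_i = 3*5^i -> [3, 15, 75, 375, 1875]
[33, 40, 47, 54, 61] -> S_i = 33 + 7*i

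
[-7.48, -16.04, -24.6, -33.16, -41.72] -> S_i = -7.48 + -8.56*i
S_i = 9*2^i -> [9, 18, 36, 72, 144]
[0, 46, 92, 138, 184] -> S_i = 0 + 46*i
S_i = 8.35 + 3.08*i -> [8.35, 11.43, 14.51, 17.59, 20.67]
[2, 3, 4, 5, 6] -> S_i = 2 + 1*i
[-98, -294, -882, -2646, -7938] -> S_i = -98*3^i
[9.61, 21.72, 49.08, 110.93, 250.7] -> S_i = 9.61*2.26^i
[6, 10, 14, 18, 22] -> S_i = 6 + 4*i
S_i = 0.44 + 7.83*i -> [0.44, 8.27, 16.1, 23.93, 31.76]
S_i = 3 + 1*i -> [3, 4, 5, 6, 7]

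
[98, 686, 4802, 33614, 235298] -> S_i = 98*7^i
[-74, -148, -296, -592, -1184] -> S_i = -74*2^i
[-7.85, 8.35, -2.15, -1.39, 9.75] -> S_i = Random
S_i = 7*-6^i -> [7, -42, 252, -1512, 9072]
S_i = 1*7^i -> [1, 7, 49, 343, 2401]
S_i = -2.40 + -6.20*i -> [-2.4, -8.6, -14.8, -21.0, -27.2]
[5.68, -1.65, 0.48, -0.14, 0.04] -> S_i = 5.68*(-0.29)^i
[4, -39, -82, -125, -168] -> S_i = 4 + -43*i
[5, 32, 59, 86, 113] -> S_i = 5 + 27*i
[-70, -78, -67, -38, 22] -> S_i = Random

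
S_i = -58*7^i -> [-58, -406, -2842, -19894, -139258]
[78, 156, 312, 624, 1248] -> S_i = 78*2^i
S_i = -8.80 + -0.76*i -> [-8.8, -9.56, -10.32, -11.08, -11.84]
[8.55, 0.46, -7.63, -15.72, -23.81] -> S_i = 8.55 + -8.09*i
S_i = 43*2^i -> [43, 86, 172, 344, 688]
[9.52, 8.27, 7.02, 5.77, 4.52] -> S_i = 9.52 + -1.25*i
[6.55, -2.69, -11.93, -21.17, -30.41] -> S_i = 6.55 + -9.24*i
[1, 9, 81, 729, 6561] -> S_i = 1*9^i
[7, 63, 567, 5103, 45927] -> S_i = 7*9^i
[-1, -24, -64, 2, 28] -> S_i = Random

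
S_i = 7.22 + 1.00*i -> [7.22, 8.22, 9.22, 10.22, 11.22]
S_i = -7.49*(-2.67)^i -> [-7.49, 20.0, -53.4, 142.57, -380.65]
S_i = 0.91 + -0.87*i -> [0.91, 0.04, -0.83, -1.7, -2.57]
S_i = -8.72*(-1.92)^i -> [-8.72, 16.74, -32.15, 61.72, -118.5]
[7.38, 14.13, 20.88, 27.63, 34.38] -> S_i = 7.38 + 6.75*i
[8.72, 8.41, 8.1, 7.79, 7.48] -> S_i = 8.72 + -0.31*i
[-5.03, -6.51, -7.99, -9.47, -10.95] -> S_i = -5.03 + -1.48*i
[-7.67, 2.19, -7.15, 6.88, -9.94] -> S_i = Random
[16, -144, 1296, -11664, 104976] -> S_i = 16*-9^i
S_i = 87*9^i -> [87, 783, 7047, 63423, 570807]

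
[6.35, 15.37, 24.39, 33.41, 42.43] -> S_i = 6.35 + 9.02*i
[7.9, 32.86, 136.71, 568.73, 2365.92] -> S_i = 7.90*4.16^i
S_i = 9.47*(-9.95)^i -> [9.47, -94.23, 937.55, -9328.66, 92820.16]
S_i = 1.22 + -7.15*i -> [1.22, -5.93, -13.08, -20.23, -27.38]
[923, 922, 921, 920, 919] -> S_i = 923 + -1*i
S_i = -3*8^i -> [-3, -24, -192, -1536, -12288]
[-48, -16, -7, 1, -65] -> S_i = Random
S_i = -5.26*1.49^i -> [-5.26, -7.84, -11.68, -17.4, -25.93]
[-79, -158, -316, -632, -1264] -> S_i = -79*2^i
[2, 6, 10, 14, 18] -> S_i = 2 + 4*i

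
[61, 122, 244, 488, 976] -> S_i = 61*2^i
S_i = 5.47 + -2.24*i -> [5.47, 3.23, 0.99, -1.25, -3.49]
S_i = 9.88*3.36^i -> [9.88, 33.2, 111.54, 374.78, 1259.26]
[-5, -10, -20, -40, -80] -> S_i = -5*2^i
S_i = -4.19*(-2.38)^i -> [-4.19, 9.97, -23.73, 56.49, -134.44]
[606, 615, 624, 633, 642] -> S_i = 606 + 9*i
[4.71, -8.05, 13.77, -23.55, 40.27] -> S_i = 4.71*(-1.71)^i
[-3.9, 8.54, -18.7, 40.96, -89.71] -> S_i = -3.90*(-2.19)^i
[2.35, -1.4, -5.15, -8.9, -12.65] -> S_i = 2.35 + -3.75*i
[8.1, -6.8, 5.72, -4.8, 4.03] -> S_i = 8.10*(-0.84)^i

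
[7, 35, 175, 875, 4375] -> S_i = 7*5^i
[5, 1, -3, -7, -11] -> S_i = 5 + -4*i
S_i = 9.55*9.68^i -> [9.55, 92.44, 894.86, 8662.22, 83850.33]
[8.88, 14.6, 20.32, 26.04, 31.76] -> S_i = 8.88 + 5.72*i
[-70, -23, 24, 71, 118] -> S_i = -70 + 47*i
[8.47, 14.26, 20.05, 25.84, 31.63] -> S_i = 8.47 + 5.79*i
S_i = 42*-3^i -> [42, -126, 378, -1134, 3402]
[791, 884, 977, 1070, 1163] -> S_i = 791 + 93*i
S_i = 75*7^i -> [75, 525, 3675, 25725, 180075]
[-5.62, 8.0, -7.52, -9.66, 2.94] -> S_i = Random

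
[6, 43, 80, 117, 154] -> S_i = 6 + 37*i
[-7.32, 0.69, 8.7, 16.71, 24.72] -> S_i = -7.32 + 8.01*i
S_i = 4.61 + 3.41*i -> [4.61, 8.02, 11.43, 14.84, 18.25]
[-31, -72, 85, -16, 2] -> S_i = Random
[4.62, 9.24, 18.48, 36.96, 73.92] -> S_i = 4.62*2.00^i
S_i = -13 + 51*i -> [-13, 38, 89, 140, 191]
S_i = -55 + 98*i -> [-55, 43, 141, 239, 337]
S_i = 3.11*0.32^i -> [3.11, 1.0, 0.32, 0.1, 0.03]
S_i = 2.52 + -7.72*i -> [2.52, -5.2, -12.92, -20.64, -28.36]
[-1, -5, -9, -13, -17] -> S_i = -1 + -4*i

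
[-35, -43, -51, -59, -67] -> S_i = -35 + -8*i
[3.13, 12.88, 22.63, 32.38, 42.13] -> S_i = 3.13 + 9.75*i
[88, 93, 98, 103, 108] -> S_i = 88 + 5*i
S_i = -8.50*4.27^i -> [-8.5, -36.29, -154.98, -661.76, -2825.73]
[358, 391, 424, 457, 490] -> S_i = 358 + 33*i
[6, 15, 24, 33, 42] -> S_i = 6 + 9*i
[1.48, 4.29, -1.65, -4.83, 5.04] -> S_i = Random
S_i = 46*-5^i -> [46, -230, 1150, -5750, 28750]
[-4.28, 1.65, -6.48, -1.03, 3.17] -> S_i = Random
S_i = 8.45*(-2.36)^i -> [8.45, -19.94, 47.06, -111.07, 262.12]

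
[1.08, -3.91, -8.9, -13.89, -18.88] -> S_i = 1.08 + -4.99*i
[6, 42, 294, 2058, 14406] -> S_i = 6*7^i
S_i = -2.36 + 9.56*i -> [-2.36, 7.2, 16.76, 26.32, 35.88]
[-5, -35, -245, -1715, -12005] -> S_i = -5*7^i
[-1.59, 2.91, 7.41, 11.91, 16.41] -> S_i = -1.59 + 4.50*i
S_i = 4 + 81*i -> [4, 85, 166, 247, 328]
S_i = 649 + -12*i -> [649, 637, 625, 613, 601]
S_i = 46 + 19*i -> [46, 65, 84, 103, 122]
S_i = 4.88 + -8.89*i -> [4.88, -4.01, -12.9, -21.79, -30.68]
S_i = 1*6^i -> [1, 6, 36, 216, 1296]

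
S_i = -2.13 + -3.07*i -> [-2.13, -5.2, -8.27, -11.34, -14.41]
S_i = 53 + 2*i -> [53, 55, 57, 59, 61]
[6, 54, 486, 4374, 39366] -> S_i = 6*9^i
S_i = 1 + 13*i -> [1, 14, 27, 40, 53]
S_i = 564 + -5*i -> [564, 559, 554, 549, 544]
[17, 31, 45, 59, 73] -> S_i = 17 + 14*i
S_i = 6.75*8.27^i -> [6.75, 55.82, 461.65, 3817.86, 31573.72]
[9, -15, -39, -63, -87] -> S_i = 9 + -24*i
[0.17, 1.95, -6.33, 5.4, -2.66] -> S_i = Random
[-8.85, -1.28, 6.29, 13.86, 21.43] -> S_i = -8.85 + 7.57*i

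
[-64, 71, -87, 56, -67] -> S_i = Random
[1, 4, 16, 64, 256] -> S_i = 1*4^i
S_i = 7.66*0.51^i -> [7.66, 3.91, 1.99, 1.02, 0.52]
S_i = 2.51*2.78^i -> [2.51, 6.98, 19.4, 53.93, 149.92]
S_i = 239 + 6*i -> [239, 245, 251, 257, 263]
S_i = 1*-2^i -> [1, -2, 4, -8, 16]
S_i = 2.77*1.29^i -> [2.77, 3.57, 4.61, 5.95, 7.67]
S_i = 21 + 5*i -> [21, 26, 31, 36, 41]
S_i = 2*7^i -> [2, 14, 98, 686, 4802]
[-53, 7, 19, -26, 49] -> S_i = Random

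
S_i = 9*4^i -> [9, 36, 144, 576, 2304]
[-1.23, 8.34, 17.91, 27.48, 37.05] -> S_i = -1.23 + 9.57*i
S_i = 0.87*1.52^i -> [0.87, 1.32, 2.01, 3.06, 4.64]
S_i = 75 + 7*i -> [75, 82, 89, 96, 103]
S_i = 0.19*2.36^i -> [0.19, 0.45, 1.06, 2.5, 5.89]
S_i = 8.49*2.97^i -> [8.49, 25.22, 74.89, 222.42, 660.59]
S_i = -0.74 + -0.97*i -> [-0.74, -1.71, -2.68, -3.65, -4.62]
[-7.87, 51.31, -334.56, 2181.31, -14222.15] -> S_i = -7.87*(-6.52)^i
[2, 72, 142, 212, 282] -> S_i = 2 + 70*i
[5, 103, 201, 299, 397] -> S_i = 5 + 98*i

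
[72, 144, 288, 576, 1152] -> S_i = 72*2^i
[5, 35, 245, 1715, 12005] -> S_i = 5*7^i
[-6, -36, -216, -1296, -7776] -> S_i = -6*6^i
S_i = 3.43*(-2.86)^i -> [3.43, -9.81, 28.06, -80.24, 229.49]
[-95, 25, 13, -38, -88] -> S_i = Random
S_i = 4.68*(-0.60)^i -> [4.68, -2.81, 1.68, -1.01, 0.61]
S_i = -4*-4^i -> [-4, 16, -64, 256, -1024]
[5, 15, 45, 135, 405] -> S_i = 5*3^i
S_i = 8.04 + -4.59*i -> [8.04, 3.45, -1.14, -5.73, -10.32]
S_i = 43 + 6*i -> [43, 49, 55, 61, 67]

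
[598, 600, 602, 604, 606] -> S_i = 598 + 2*i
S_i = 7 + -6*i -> [7, 1, -5, -11, -17]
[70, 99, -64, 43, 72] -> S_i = Random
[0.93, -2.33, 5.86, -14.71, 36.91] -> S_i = 0.93*(-2.51)^i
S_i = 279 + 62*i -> [279, 341, 403, 465, 527]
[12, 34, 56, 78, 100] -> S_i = 12 + 22*i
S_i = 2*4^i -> [2, 8, 32, 128, 512]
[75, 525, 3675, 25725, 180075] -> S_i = 75*7^i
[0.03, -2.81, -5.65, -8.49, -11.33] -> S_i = 0.03 + -2.84*i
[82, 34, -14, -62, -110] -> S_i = 82 + -48*i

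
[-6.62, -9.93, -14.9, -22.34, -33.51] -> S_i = -6.62*1.50^i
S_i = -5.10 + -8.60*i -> [-5.1, -13.7, -22.3, -30.9, -39.5]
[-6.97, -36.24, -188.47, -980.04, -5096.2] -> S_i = -6.97*5.20^i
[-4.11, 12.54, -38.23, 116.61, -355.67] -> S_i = -4.11*(-3.05)^i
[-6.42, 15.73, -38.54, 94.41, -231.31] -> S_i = -6.42*(-2.45)^i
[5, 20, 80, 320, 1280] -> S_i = 5*4^i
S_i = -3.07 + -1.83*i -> [-3.07, -4.9, -6.73, -8.56, -10.39]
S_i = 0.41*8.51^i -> [0.41, 3.49, 29.69, 252.68, 2150.32]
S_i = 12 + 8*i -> [12, 20, 28, 36, 44]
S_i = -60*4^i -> [-60, -240, -960, -3840, -15360]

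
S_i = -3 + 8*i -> [-3, 5, 13, 21, 29]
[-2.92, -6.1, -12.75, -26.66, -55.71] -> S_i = -2.92*2.09^i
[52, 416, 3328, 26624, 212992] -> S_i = 52*8^i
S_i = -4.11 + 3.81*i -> [-4.11, -0.3, 3.51, 7.32, 11.13]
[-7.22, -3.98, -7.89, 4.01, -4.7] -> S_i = Random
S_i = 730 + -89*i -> [730, 641, 552, 463, 374]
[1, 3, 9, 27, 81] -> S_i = 1*3^i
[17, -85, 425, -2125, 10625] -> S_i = 17*-5^i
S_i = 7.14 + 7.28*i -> [7.14, 14.42, 21.7, 28.98, 36.26]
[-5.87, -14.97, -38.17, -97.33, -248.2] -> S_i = -5.87*2.55^i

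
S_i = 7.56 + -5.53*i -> [7.56, 2.03, -3.5, -9.03, -14.56]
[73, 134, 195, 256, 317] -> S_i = 73 + 61*i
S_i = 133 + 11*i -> [133, 144, 155, 166, 177]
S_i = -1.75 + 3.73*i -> [-1.75, 1.98, 5.71, 9.44, 13.17]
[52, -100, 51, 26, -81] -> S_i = Random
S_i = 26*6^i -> [26, 156, 936, 5616, 33696]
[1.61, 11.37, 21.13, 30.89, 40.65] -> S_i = 1.61 + 9.76*i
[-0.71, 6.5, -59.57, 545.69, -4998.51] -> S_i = -0.71*(-9.16)^i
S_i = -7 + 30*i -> [-7, 23, 53, 83, 113]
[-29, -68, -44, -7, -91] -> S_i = Random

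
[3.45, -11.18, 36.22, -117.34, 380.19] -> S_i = 3.45*(-3.24)^i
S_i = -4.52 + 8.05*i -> [-4.52, 3.53, 11.58, 19.63, 27.68]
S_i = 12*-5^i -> [12, -60, 300, -1500, 7500]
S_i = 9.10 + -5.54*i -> [9.1, 3.56, -1.98, -7.52, -13.06]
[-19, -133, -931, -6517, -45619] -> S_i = -19*7^i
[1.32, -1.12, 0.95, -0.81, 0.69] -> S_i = 1.32*(-0.85)^i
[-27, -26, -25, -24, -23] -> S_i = -27 + 1*i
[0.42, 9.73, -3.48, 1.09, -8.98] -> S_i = Random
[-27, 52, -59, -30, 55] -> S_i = Random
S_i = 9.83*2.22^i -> [9.83, 21.82, 48.45, 107.55, 238.76]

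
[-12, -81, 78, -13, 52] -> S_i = Random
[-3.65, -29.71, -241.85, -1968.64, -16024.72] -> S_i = -3.65*8.14^i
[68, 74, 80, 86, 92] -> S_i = 68 + 6*i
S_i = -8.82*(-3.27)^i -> [-8.82, 28.84, -94.31, 308.4, -1008.46]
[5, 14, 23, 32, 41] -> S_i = 5 + 9*i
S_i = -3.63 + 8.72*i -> [-3.63, 5.09, 13.81, 22.53, 31.25]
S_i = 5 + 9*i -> [5, 14, 23, 32, 41]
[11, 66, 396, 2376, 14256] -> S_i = 11*6^i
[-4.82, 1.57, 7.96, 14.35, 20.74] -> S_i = -4.82 + 6.39*i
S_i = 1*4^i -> [1, 4, 16, 64, 256]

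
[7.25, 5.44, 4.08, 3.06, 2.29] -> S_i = 7.25*0.75^i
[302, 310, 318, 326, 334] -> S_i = 302 + 8*i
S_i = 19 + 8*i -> [19, 27, 35, 43, 51]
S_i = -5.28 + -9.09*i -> [-5.28, -14.37, -23.46, -32.55, -41.64]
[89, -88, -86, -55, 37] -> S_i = Random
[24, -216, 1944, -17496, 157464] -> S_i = 24*-9^i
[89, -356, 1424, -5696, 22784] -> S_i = 89*-4^i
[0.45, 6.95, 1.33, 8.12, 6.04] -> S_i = Random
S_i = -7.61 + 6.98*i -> [-7.61, -0.63, 6.35, 13.33, 20.31]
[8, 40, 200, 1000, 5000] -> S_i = 8*5^i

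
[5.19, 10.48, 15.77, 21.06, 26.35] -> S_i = 5.19 + 5.29*i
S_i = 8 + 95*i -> [8, 103, 198, 293, 388]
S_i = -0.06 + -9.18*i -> [-0.06, -9.24, -18.42, -27.6, -36.78]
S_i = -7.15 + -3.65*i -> [-7.15, -10.8, -14.45, -18.1, -21.75]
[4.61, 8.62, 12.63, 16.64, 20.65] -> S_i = 4.61 + 4.01*i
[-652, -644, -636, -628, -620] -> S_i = -652 + 8*i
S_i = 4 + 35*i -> [4, 39, 74, 109, 144]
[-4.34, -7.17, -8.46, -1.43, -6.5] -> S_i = Random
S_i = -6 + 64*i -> [-6, 58, 122, 186, 250]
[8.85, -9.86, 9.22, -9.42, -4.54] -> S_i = Random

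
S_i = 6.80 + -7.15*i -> [6.8, -0.35, -7.5, -14.65, -21.8]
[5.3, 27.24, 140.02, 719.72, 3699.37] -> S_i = 5.30*5.14^i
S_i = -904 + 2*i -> [-904, -902, -900, -898, -896]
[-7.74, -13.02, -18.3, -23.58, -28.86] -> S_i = -7.74 + -5.28*i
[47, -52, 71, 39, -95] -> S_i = Random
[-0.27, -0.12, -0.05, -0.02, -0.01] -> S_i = -0.27*0.43^i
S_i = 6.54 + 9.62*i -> [6.54, 16.16, 25.78, 35.4, 45.02]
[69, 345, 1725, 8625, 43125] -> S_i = 69*5^i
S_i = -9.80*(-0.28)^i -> [-9.8, 2.74, -0.77, 0.22, -0.06]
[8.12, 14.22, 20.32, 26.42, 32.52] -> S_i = 8.12 + 6.10*i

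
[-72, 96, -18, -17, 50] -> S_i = Random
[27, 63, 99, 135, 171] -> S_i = 27 + 36*i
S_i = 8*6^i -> [8, 48, 288, 1728, 10368]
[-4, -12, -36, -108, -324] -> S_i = -4*3^i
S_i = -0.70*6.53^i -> [-0.7, -4.57, -29.85, -194.91, -1272.77]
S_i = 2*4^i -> [2, 8, 32, 128, 512]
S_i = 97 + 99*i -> [97, 196, 295, 394, 493]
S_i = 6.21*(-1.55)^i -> [6.21, -9.63, 14.92, -23.13, 35.84]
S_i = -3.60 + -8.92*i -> [-3.6, -12.52, -21.44, -30.36, -39.28]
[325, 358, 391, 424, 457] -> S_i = 325 + 33*i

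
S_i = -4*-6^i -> [-4, 24, -144, 864, -5184]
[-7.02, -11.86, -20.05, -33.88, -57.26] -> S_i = -7.02*1.69^i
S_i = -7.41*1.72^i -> [-7.41, -12.75, -21.92, -37.71, -64.85]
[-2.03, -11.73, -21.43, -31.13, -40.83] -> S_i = -2.03 + -9.70*i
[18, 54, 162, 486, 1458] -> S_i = 18*3^i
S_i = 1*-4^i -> [1, -4, 16, -64, 256]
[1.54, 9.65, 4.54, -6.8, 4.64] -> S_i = Random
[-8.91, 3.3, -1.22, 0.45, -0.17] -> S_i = -8.91*(-0.37)^i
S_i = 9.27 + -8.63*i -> [9.27, 0.64, -7.99, -16.62, -25.25]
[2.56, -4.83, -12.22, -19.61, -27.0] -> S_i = 2.56 + -7.39*i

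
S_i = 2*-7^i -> [2, -14, 98, -686, 4802]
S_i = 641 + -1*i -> [641, 640, 639, 638, 637]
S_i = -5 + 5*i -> [-5, 0, 5, 10, 15]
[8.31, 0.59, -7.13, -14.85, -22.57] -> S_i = 8.31 + -7.72*i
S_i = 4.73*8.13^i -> [4.73, 38.45, 312.64, 2541.75, 20664.42]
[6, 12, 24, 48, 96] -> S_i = 6*2^i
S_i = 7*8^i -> [7, 56, 448, 3584, 28672]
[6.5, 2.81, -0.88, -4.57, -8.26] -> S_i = 6.50 + -3.69*i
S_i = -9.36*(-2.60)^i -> [-9.36, 24.34, -63.27, 164.51, -427.73]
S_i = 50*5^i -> [50, 250, 1250, 6250, 31250]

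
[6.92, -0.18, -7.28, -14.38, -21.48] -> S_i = 6.92 + -7.10*i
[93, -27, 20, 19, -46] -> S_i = Random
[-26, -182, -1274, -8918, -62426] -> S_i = -26*7^i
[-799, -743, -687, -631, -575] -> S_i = -799 + 56*i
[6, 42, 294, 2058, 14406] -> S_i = 6*7^i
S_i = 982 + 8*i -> [982, 990, 998, 1006, 1014]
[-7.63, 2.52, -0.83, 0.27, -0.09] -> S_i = -7.63*(-0.33)^i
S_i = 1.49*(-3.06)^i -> [1.49, -4.56, 13.95, -42.69, 130.64]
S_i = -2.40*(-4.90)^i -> [-2.4, 11.76, -57.62, 282.36, -1383.55]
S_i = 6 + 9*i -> [6, 15, 24, 33, 42]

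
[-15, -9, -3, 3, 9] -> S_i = -15 + 6*i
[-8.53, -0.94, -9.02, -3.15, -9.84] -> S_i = Random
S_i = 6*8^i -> [6, 48, 384, 3072, 24576]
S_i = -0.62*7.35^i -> [-0.62, -4.56, -33.49, -246.18, -1809.43]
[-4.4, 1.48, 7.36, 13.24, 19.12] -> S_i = -4.40 + 5.88*i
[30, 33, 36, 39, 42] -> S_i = 30 + 3*i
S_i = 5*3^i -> [5, 15, 45, 135, 405]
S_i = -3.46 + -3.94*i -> [-3.46, -7.4, -11.34, -15.28, -19.22]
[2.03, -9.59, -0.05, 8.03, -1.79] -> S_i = Random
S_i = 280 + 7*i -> [280, 287, 294, 301, 308]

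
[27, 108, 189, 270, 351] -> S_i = 27 + 81*i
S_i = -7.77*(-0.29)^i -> [-7.77, 2.25, -0.65, 0.19, -0.05]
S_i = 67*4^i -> [67, 268, 1072, 4288, 17152]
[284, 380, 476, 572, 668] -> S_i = 284 + 96*i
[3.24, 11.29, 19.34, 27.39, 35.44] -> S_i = 3.24 + 8.05*i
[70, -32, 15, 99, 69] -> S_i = Random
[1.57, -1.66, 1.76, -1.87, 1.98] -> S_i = 1.57*(-1.06)^i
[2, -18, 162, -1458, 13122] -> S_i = 2*-9^i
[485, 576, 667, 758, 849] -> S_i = 485 + 91*i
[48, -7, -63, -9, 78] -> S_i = Random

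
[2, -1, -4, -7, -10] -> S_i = 2 + -3*i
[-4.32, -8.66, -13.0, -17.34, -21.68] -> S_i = -4.32 + -4.34*i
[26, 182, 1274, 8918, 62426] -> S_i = 26*7^i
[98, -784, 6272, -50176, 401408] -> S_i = 98*-8^i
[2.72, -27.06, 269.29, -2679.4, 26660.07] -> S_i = 2.72*(-9.95)^i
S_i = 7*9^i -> [7, 63, 567, 5103, 45927]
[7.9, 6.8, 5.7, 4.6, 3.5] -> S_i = 7.90 + -1.10*i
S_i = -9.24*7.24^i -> [-9.24, -66.9, -484.34, -3506.61, -25387.87]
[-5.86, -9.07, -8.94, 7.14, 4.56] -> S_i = Random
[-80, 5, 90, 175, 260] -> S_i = -80 + 85*i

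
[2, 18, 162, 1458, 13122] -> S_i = 2*9^i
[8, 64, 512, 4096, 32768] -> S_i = 8*8^i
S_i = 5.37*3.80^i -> [5.37, 20.41, 77.54, 294.66, 1119.72]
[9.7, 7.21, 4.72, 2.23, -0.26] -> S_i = 9.70 + -2.49*i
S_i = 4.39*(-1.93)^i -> [4.39, -8.47, 16.35, -31.56, 60.91]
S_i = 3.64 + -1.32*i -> [3.64, 2.32, 1.0, -0.32, -1.64]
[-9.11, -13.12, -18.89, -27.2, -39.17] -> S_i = -9.11*1.44^i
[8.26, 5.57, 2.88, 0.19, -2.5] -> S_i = 8.26 + -2.69*i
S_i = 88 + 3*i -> [88, 91, 94, 97, 100]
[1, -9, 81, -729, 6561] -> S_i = 1*-9^i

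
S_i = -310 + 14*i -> [-310, -296, -282, -268, -254]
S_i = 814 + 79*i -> [814, 893, 972, 1051, 1130]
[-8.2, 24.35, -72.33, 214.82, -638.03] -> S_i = -8.20*(-2.97)^i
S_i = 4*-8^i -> [4, -32, 256, -2048, 16384]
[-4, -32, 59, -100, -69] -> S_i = Random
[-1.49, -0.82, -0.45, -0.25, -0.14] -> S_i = -1.49*0.55^i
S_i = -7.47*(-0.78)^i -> [-7.47, 5.83, -4.54, 3.54, -2.77]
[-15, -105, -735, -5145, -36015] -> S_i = -15*7^i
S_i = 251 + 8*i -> [251, 259, 267, 275, 283]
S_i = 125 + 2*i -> [125, 127, 129, 131, 133]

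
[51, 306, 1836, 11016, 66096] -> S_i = 51*6^i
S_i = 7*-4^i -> [7, -28, 112, -448, 1792]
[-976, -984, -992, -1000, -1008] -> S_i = -976 + -8*i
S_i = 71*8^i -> [71, 568, 4544, 36352, 290816]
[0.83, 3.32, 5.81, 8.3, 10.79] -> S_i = 0.83 + 2.49*i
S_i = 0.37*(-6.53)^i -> [0.37, -2.42, 15.78, -103.02, 672.75]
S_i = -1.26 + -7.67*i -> [-1.26, -8.93, -16.6, -24.27, -31.94]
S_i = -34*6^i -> [-34, -204, -1224, -7344, -44064]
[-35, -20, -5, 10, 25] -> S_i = -35 + 15*i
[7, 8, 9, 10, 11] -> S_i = 7 + 1*i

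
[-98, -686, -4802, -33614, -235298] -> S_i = -98*7^i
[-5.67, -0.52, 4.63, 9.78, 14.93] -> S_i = -5.67 + 5.15*i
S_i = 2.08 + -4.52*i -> [2.08, -2.44, -6.96, -11.48, -16.0]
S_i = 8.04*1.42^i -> [8.04, 11.42, 16.21, 23.02, 32.69]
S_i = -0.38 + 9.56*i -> [-0.38, 9.18, 18.74, 28.3, 37.86]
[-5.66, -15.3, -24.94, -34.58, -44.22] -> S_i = -5.66 + -9.64*i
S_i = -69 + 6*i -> [-69, -63, -57, -51, -45]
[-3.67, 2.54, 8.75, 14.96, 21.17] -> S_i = -3.67 + 6.21*i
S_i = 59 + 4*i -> [59, 63, 67, 71, 75]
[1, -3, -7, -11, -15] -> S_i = 1 + -4*i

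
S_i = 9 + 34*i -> [9, 43, 77, 111, 145]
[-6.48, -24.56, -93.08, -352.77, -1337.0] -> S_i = -6.48*3.79^i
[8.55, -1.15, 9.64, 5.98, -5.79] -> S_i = Random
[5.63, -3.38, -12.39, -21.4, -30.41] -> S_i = 5.63 + -9.01*i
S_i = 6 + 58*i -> [6, 64, 122, 180, 238]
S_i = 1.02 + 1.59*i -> [1.02, 2.61, 4.2, 5.79, 7.38]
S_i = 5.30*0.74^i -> [5.3, 3.92, 2.9, 2.15, 1.59]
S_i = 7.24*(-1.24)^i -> [7.24, -8.98, 11.13, -13.8, 17.12]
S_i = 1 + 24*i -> [1, 25, 49, 73, 97]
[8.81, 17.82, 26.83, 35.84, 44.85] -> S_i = 8.81 + 9.01*i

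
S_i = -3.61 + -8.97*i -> [-3.61, -12.58, -21.55, -30.52, -39.49]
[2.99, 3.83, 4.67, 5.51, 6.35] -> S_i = 2.99 + 0.84*i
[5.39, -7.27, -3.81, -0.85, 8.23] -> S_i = Random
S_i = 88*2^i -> [88, 176, 352, 704, 1408]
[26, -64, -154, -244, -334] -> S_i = 26 + -90*i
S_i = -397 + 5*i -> [-397, -392, -387, -382, -377]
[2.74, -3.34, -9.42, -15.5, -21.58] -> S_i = 2.74 + -6.08*i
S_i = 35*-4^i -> [35, -140, 560, -2240, 8960]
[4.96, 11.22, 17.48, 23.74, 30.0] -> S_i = 4.96 + 6.26*i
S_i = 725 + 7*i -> [725, 732, 739, 746, 753]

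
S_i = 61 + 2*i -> [61, 63, 65, 67, 69]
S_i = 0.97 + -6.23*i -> [0.97, -5.26, -11.49, -17.72, -23.95]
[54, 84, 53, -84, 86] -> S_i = Random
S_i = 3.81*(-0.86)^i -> [3.81, -3.28, 2.82, -2.42, 2.08]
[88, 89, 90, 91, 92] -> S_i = 88 + 1*i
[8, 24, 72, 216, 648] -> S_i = 8*3^i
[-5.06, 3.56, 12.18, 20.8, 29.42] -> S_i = -5.06 + 8.62*i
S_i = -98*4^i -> [-98, -392, -1568, -6272, -25088]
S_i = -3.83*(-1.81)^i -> [-3.83, 6.93, -12.55, 22.71, -41.11]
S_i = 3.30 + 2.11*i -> [3.3, 5.41, 7.52, 9.63, 11.74]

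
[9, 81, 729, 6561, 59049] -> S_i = 9*9^i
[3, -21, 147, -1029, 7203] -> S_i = 3*-7^i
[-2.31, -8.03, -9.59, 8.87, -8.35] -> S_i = Random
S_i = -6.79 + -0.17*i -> [-6.79, -6.96, -7.13, -7.3, -7.47]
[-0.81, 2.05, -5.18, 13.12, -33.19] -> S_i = -0.81*(-2.53)^i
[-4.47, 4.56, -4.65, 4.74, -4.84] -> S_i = -4.47*(-1.02)^i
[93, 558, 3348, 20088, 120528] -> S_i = 93*6^i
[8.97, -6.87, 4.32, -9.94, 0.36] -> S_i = Random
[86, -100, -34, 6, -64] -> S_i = Random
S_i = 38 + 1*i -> [38, 39, 40, 41, 42]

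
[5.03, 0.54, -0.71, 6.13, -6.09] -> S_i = Random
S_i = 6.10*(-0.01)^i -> [6.1, -0.06, 0.0, -0.0, 0.0]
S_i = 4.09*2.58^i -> [4.09, 10.55, 27.22, 70.24, 181.22]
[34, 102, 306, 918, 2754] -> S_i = 34*3^i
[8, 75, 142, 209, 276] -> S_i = 8 + 67*i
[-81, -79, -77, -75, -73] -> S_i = -81 + 2*i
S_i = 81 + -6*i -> [81, 75, 69, 63, 57]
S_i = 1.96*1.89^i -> [1.96, 3.7, 7.0, 13.23, 25.01]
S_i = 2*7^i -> [2, 14, 98, 686, 4802]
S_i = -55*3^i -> [-55, -165, -495, -1485, -4455]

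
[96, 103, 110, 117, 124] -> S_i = 96 + 7*i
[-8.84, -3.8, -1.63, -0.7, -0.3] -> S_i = -8.84*0.43^i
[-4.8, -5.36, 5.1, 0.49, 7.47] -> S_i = Random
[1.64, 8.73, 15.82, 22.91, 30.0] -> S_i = 1.64 + 7.09*i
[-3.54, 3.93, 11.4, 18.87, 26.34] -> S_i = -3.54 + 7.47*i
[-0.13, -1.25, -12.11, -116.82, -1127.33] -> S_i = -0.13*9.65^i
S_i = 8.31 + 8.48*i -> [8.31, 16.79, 25.27, 33.75, 42.23]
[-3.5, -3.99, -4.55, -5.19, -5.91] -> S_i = -3.50*1.14^i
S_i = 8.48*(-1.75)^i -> [8.48, -14.84, 25.97, -45.45, 79.53]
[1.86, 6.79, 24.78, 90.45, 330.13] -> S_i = 1.86*3.65^i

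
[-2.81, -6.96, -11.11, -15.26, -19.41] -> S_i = -2.81 + -4.15*i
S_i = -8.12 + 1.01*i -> [-8.12, -7.11, -6.1, -5.09, -4.08]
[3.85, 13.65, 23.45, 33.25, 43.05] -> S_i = 3.85 + 9.80*i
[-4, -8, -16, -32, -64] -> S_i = -4*2^i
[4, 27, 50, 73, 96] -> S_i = 4 + 23*i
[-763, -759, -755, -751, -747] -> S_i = -763 + 4*i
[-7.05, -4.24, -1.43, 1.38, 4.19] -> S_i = -7.05 + 2.81*i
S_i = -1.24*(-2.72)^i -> [-1.24, 3.37, -9.17, 24.95, -67.87]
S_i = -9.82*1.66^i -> [-9.82, -16.3, -27.06, -44.92, -74.57]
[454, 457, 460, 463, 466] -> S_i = 454 + 3*i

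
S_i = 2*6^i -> [2, 12, 72, 432, 2592]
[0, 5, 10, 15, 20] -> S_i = 0 + 5*i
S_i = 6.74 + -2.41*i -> [6.74, 4.33, 1.92, -0.49, -2.9]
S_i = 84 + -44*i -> [84, 40, -4, -48, -92]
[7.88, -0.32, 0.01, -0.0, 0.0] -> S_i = 7.88*(-0.04)^i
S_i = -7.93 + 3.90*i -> [-7.93, -4.03, -0.13, 3.77, 7.67]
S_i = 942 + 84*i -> [942, 1026, 1110, 1194, 1278]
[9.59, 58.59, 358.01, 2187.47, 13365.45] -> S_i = 9.59*6.11^i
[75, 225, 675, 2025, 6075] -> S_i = 75*3^i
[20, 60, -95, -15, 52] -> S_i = Random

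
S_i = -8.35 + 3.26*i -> [-8.35, -5.09, -1.83, 1.43, 4.69]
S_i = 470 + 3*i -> [470, 473, 476, 479, 482]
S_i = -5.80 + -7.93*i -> [-5.8, -13.73, -21.66, -29.59, -37.52]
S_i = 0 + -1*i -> [0, -1, -2, -3, -4]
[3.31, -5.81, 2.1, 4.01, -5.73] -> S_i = Random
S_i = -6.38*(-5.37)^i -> [-6.38, 34.26, -183.98, 987.97, -5305.4]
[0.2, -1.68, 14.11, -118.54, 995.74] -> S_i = 0.20*(-8.40)^i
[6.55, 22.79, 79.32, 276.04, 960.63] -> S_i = 6.55*3.48^i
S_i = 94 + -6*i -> [94, 88, 82, 76, 70]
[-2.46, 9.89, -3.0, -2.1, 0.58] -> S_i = Random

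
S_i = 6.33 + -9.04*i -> [6.33, -2.71, -11.75, -20.79, -29.83]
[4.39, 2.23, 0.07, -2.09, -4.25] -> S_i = 4.39 + -2.16*i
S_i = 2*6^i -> [2, 12, 72, 432, 2592]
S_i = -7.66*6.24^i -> [-7.66, -47.8, -298.26, -1861.15, -11613.61]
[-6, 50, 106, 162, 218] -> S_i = -6 + 56*i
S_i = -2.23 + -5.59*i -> [-2.23, -7.82, -13.41, -19.0, -24.59]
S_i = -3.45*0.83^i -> [-3.45, -2.86, -2.38, -1.97, -1.64]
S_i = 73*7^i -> [73, 511, 3577, 25039, 175273]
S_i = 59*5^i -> [59, 295, 1475, 7375, 36875]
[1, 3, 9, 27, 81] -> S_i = 1*3^i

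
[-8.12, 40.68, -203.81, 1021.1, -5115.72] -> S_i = -8.12*(-5.01)^i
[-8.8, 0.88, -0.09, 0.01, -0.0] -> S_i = -8.80*(-0.10)^i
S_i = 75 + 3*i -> [75, 78, 81, 84, 87]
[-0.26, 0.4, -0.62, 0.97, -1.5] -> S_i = -0.26*(-1.55)^i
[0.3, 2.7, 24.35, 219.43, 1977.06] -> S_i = 0.30*9.01^i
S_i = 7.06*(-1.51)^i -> [7.06, -10.66, 16.1, -24.31, 36.7]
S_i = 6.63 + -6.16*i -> [6.63, 0.47, -5.69, -11.85, -18.01]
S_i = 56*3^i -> [56, 168, 504, 1512, 4536]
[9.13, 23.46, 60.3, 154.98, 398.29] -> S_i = 9.13*2.57^i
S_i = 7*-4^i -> [7, -28, 112, -448, 1792]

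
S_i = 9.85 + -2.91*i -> [9.85, 6.94, 4.03, 1.12, -1.79]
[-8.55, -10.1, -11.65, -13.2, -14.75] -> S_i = -8.55 + -1.55*i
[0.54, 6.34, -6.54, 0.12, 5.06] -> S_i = Random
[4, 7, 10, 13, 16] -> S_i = 4 + 3*i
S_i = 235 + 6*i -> [235, 241, 247, 253, 259]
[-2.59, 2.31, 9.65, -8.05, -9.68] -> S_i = Random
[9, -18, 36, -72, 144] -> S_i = 9*-2^i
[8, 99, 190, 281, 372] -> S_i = 8 + 91*i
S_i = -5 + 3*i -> [-5, -2, 1, 4, 7]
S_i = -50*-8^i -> [-50, 400, -3200, 25600, -204800]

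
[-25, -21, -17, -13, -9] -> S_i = -25 + 4*i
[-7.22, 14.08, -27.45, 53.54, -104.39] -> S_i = -7.22*(-1.95)^i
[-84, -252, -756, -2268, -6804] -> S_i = -84*3^i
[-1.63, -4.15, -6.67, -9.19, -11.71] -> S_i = -1.63 + -2.52*i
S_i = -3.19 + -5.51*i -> [-3.19, -8.7, -14.21, -19.72, -25.23]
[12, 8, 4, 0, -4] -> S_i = 12 + -4*i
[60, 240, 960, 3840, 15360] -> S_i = 60*4^i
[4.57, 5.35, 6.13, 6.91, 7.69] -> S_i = 4.57 + 0.78*i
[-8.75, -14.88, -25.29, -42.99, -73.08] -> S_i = -8.75*1.70^i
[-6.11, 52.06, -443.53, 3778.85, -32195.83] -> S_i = -6.11*(-8.52)^i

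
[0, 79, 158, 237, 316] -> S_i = 0 + 79*i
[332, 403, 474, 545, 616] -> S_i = 332 + 71*i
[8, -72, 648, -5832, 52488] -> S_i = 8*-9^i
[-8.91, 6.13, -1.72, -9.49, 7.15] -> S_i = Random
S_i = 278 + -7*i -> [278, 271, 264, 257, 250]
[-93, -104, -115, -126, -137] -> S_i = -93 + -11*i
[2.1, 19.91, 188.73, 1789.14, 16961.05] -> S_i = 2.10*9.48^i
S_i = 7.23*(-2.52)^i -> [7.23, -18.22, 45.91, -115.7, 291.57]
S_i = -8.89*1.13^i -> [-8.89, -10.05, -11.35, -12.83, -14.49]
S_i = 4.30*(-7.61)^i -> [4.3, -32.72, 249.02, -1895.06, 14421.39]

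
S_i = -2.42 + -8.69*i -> [-2.42, -11.11, -19.8, -28.49, -37.18]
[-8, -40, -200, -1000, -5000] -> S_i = -8*5^i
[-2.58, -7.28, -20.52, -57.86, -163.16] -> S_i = -2.58*2.82^i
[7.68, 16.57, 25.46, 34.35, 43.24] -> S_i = 7.68 + 8.89*i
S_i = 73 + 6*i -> [73, 79, 85, 91, 97]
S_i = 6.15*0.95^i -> [6.15, 5.84, 5.55, 5.27, 5.01]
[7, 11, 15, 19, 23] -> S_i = 7 + 4*i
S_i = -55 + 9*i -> [-55, -46, -37, -28, -19]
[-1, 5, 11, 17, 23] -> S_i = -1 + 6*i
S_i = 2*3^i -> [2, 6, 18, 54, 162]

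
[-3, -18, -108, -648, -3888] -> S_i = -3*6^i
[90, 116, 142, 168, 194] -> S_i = 90 + 26*i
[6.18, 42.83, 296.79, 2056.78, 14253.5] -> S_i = 6.18*6.93^i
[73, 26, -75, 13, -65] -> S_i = Random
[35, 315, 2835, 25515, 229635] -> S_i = 35*9^i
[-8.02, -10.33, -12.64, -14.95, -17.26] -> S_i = -8.02 + -2.31*i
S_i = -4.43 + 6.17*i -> [-4.43, 1.74, 7.91, 14.08, 20.25]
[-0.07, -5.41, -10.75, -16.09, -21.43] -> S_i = -0.07 + -5.34*i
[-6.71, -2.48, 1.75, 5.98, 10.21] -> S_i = -6.71 + 4.23*i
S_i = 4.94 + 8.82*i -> [4.94, 13.76, 22.58, 31.4, 40.22]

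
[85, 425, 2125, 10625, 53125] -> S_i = 85*5^i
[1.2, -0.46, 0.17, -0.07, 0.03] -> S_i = 1.20*(-0.38)^i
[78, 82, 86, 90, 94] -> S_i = 78 + 4*i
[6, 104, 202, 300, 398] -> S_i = 6 + 98*i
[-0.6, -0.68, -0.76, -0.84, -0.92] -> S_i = -0.60 + -0.08*i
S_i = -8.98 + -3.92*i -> [-8.98, -12.9, -16.82, -20.74, -24.66]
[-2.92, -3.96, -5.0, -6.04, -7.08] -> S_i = -2.92 + -1.04*i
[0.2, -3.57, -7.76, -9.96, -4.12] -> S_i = Random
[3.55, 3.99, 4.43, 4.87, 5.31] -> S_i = 3.55 + 0.44*i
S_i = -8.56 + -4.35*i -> [-8.56, -12.91, -17.26, -21.61, -25.96]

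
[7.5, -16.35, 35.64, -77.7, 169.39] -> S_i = 7.50*(-2.18)^i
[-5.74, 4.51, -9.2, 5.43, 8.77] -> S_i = Random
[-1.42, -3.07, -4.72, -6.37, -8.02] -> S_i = -1.42 + -1.65*i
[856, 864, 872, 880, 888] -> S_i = 856 + 8*i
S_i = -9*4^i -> [-9, -36, -144, -576, -2304]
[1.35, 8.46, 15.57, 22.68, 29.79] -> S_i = 1.35 + 7.11*i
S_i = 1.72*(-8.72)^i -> [1.72, -15.0, 130.79, -1140.45, 9944.76]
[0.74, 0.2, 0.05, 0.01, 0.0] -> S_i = 0.74*0.27^i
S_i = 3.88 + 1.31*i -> [3.88, 5.19, 6.5, 7.81, 9.12]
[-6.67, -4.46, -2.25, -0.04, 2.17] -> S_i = -6.67 + 2.21*i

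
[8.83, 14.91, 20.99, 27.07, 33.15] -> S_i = 8.83 + 6.08*i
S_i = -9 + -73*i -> [-9, -82, -155, -228, -301]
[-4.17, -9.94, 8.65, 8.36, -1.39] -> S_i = Random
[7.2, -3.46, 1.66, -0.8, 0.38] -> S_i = 7.20*(-0.48)^i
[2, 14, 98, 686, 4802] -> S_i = 2*7^i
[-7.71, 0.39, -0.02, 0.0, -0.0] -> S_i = -7.71*(-0.05)^i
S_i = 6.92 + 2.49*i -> [6.92, 9.41, 11.9, 14.39, 16.88]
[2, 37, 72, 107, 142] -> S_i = 2 + 35*i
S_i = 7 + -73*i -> [7, -66, -139, -212, -285]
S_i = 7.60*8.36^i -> [7.6, 63.54, 531.16, 4440.51, 37122.63]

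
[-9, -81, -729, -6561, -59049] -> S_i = -9*9^i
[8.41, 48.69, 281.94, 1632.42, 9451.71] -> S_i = 8.41*5.79^i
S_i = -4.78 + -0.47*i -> [-4.78, -5.25, -5.72, -6.19, -6.66]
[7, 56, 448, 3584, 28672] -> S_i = 7*8^i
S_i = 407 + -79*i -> [407, 328, 249, 170, 91]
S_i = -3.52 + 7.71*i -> [-3.52, 4.19, 11.9, 19.61, 27.32]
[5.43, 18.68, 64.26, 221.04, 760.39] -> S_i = 5.43*3.44^i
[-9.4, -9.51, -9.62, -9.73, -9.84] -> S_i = -9.40 + -0.11*i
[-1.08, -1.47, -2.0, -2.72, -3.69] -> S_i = -1.08*1.36^i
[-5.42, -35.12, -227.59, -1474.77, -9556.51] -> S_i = -5.42*6.48^i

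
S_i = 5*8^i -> [5, 40, 320, 2560, 20480]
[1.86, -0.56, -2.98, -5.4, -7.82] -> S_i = 1.86 + -2.42*i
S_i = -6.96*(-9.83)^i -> [-6.96, 68.42, -672.54, 6611.04, -64986.52]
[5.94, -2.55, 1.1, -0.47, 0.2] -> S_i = 5.94*(-0.43)^i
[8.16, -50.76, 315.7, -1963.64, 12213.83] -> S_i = 8.16*(-6.22)^i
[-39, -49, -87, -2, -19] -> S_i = Random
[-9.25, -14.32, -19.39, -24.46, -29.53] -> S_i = -9.25 + -5.07*i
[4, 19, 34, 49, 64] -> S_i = 4 + 15*i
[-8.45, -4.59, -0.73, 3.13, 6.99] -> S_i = -8.45 + 3.86*i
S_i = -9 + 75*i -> [-9, 66, 141, 216, 291]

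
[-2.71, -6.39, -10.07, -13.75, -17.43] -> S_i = -2.71 + -3.68*i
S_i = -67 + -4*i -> [-67, -71, -75, -79, -83]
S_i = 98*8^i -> [98, 784, 6272, 50176, 401408]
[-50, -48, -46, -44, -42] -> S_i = -50 + 2*i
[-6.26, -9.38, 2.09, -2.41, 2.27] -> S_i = Random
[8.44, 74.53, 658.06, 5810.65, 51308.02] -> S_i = 8.44*8.83^i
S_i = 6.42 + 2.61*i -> [6.42, 9.03, 11.64, 14.25, 16.86]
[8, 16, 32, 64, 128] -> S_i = 8*2^i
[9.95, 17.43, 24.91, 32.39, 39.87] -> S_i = 9.95 + 7.48*i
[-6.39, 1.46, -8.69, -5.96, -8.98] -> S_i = Random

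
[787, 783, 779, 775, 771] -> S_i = 787 + -4*i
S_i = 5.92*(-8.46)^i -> [5.92, -50.08, 423.7, -3584.53, 30325.16]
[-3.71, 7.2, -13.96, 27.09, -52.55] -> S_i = -3.71*(-1.94)^i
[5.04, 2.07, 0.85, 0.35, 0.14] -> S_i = 5.04*0.41^i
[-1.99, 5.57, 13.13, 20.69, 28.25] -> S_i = -1.99 + 7.56*i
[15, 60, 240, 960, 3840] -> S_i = 15*4^i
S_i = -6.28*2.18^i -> [-6.28, -13.69, -29.85, -65.06, -141.84]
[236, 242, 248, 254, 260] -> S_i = 236 + 6*i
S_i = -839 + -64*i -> [-839, -903, -967, -1031, -1095]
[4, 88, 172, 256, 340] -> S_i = 4 + 84*i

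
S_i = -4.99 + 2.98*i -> [-4.99, -2.01, 0.97, 3.95, 6.93]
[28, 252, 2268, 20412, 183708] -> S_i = 28*9^i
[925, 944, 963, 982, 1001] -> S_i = 925 + 19*i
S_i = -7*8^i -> [-7, -56, -448, -3584, -28672]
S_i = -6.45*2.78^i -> [-6.45, -17.93, -49.85, -138.58, -385.25]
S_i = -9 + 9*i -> [-9, 0, 9, 18, 27]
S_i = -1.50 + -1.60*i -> [-1.5, -3.1, -4.7, -6.3, -7.9]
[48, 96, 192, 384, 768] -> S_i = 48*2^i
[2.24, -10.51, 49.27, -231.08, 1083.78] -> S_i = 2.24*(-4.69)^i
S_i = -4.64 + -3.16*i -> [-4.64, -7.8, -10.96, -14.12, -17.28]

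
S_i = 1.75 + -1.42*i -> [1.75, 0.33, -1.09, -2.51, -3.93]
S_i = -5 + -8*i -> [-5, -13, -21, -29, -37]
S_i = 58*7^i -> [58, 406, 2842, 19894, 139258]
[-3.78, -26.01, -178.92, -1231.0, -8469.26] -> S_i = -3.78*6.88^i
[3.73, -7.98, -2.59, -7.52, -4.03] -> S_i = Random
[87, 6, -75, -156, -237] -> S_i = 87 + -81*i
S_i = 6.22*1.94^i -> [6.22, 12.07, 23.41, 45.41, 88.1]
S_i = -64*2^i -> [-64, -128, -256, -512, -1024]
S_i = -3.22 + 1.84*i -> [-3.22, -1.38, 0.46, 2.3, 4.14]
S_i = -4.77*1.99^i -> [-4.77, -9.49, -18.89, -37.59, -74.81]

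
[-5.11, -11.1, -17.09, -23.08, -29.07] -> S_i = -5.11 + -5.99*i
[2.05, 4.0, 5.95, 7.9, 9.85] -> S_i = 2.05 + 1.95*i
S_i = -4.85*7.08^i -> [-4.85, -34.34, -243.11, -1721.24, -12186.38]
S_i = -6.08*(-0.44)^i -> [-6.08, 2.68, -1.18, 0.52, -0.23]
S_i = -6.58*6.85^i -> [-6.58, -45.07, -308.75, -2114.94, -14487.32]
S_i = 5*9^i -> [5, 45, 405, 3645, 32805]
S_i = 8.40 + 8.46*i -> [8.4, 16.86, 25.32, 33.78, 42.24]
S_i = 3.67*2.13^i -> [3.67, 7.82, 16.65, 35.47, 75.54]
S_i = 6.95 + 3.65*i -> [6.95, 10.6, 14.25, 17.9, 21.55]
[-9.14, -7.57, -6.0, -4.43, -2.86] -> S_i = -9.14 + 1.57*i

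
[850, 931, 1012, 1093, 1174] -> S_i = 850 + 81*i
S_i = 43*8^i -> [43, 344, 2752, 22016, 176128]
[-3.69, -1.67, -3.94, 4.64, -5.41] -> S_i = Random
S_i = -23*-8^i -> [-23, 184, -1472, 11776, -94208]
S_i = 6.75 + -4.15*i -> [6.75, 2.6, -1.55, -5.7, -9.85]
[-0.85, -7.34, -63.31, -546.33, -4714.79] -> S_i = -0.85*8.63^i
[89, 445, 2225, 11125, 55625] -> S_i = 89*5^i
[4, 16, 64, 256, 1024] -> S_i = 4*4^i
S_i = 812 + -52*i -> [812, 760, 708, 656, 604]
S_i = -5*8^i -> [-5, -40, -320, -2560, -20480]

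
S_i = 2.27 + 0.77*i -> [2.27, 3.04, 3.81, 4.58, 5.35]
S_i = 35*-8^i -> [35, -280, 2240, -17920, 143360]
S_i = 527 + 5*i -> [527, 532, 537, 542, 547]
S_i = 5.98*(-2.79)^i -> [5.98, -16.68, 46.55, -129.87, 362.34]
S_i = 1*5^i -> [1, 5, 25, 125, 625]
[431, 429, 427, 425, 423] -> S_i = 431 + -2*i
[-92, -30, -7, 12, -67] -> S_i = Random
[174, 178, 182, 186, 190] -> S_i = 174 + 4*i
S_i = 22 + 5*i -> [22, 27, 32, 37, 42]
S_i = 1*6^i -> [1, 6, 36, 216, 1296]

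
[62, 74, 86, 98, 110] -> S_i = 62 + 12*i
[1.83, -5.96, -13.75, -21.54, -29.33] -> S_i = 1.83 + -7.79*i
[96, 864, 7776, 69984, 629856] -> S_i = 96*9^i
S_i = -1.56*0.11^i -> [-1.56, -0.17, -0.02, -0.0, -0.0]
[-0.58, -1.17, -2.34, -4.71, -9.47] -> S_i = -0.58*2.01^i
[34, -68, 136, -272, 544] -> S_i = 34*-2^i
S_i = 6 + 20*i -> [6, 26, 46, 66, 86]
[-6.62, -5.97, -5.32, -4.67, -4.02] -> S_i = -6.62 + 0.65*i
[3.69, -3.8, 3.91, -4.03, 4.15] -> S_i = 3.69*(-1.03)^i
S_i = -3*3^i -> [-3, -9, -27, -81, -243]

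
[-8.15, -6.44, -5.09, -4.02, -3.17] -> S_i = -8.15*0.79^i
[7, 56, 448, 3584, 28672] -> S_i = 7*8^i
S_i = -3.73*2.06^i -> [-3.73, -7.68, -15.83, -32.61, -67.17]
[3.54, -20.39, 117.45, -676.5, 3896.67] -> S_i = 3.54*(-5.76)^i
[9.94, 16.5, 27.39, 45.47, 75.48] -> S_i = 9.94*1.66^i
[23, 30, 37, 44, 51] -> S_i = 23 + 7*i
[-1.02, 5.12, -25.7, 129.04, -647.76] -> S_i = -1.02*(-5.02)^i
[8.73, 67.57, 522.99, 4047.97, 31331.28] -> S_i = 8.73*7.74^i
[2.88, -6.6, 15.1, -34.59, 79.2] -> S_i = 2.88*(-2.29)^i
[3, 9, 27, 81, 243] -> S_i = 3*3^i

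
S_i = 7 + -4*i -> [7, 3, -1, -5, -9]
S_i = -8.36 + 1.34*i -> [-8.36, -7.02, -5.68, -4.34, -3.0]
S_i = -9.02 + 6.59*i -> [-9.02, -2.43, 4.16, 10.75, 17.34]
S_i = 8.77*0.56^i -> [8.77, 4.91, 2.75, 1.54, 0.86]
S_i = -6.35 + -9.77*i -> [-6.35, -16.12, -25.89, -35.66, -45.43]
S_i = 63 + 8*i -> [63, 71, 79, 87, 95]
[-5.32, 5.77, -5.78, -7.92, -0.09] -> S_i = Random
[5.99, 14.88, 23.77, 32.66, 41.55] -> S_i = 5.99 + 8.89*i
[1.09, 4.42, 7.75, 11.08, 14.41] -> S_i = 1.09 + 3.33*i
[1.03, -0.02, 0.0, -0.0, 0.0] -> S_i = 1.03*(-0.02)^i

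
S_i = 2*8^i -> [2, 16, 128, 1024, 8192]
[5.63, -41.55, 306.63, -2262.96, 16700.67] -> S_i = 5.63*(-7.38)^i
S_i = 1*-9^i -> [1, -9, 81, -729, 6561]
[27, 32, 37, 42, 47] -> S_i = 27 + 5*i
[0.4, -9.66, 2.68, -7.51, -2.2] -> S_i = Random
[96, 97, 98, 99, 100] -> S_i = 96 + 1*i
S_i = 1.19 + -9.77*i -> [1.19, -8.58, -18.35, -28.12, -37.89]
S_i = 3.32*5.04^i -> [3.32, 16.73, 84.33, 425.04, 2142.2]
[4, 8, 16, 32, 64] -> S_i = 4*2^i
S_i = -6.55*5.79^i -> [-6.55, -37.92, -219.58, -1271.38, -7361.32]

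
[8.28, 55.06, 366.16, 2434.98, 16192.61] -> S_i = 8.28*6.65^i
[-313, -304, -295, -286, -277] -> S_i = -313 + 9*i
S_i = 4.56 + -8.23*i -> [4.56, -3.67, -11.9, -20.13, -28.36]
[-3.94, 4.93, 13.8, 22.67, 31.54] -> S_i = -3.94 + 8.87*i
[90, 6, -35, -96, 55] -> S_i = Random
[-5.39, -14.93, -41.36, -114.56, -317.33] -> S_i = -5.39*2.77^i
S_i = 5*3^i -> [5, 15, 45, 135, 405]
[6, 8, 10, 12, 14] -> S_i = 6 + 2*i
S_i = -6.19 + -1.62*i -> [-6.19, -7.81, -9.43, -11.05, -12.67]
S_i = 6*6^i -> [6, 36, 216, 1296, 7776]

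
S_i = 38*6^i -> [38, 228, 1368, 8208, 49248]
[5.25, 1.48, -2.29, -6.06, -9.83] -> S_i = 5.25 + -3.77*i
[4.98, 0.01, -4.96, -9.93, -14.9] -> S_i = 4.98 + -4.97*i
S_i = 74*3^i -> [74, 222, 666, 1998, 5994]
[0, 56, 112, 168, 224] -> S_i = 0 + 56*i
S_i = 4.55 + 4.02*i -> [4.55, 8.57, 12.59, 16.61, 20.63]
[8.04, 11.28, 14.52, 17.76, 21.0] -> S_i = 8.04 + 3.24*i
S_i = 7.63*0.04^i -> [7.63, 0.31, 0.01, 0.0, 0.0]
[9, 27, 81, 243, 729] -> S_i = 9*3^i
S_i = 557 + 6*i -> [557, 563, 569, 575, 581]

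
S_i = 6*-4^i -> [6, -24, 96, -384, 1536]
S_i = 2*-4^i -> [2, -8, 32, -128, 512]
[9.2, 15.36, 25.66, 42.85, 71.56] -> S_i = 9.20*1.67^i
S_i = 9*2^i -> [9, 18, 36, 72, 144]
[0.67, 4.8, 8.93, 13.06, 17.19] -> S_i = 0.67 + 4.13*i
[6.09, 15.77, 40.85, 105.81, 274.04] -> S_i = 6.09*2.59^i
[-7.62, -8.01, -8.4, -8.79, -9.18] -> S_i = -7.62 + -0.39*i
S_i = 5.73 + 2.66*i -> [5.73, 8.39, 11.05, 13.71, 16.37]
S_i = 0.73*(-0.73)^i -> [0.73, -0.53, 0.39, -0.28, 0.21]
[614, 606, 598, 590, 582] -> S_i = 614 + -8*i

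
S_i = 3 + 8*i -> [3, 11, 19, 27, 35]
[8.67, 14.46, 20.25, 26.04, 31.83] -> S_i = 8.67 + 5.79*i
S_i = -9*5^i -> [-9, -45, -225, -1125, -5625]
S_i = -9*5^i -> [-9, -45, -225, -1125, -5625]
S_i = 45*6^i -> [45, 270, 1620, 9720, 58320]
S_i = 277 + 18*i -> [277, 295, 313, 331, 349]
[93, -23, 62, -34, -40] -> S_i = Random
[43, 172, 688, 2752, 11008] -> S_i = 43*4^i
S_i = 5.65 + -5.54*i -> [5.65, 0.11, -5.43, -10.97, -16.51]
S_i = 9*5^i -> [9, 45, 225, 1125, 5625]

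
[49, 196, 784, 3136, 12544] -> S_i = 49*4^i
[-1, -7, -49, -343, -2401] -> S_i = -1*7^i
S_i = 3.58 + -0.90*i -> [3.58, 2.68, 1.78, 0.88, -0.02]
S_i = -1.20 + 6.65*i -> [-1.2, 5.45, 12.1, 18.75, 25.4]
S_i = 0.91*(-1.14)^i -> [0.91, -1.04, 1.18, -1.35, 1.54]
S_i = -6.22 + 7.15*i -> [-6.22, 0.93, 8.08, 15.23, 22.38]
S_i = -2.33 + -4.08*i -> [-2.33, -6.41, -10.49, -14.57, -18.65]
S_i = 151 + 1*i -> [151, 152, 153, 154, 155]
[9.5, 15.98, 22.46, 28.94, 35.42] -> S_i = 9.50 + 6.48*i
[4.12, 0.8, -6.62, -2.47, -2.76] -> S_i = Random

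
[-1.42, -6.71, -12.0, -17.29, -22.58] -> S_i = -1.42 + -5.29*i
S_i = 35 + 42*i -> [35, 77, 119, 161, 203]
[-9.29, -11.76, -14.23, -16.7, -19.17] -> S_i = -9.29 + -2.47*i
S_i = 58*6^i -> [58, 348, 2088, 12528, 75168]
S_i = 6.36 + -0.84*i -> [6.36, 5.52, 4.68, 3.84, 3.0]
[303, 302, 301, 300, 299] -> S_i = 303 + -1*i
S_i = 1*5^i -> [1, 5, 25, 125, 625]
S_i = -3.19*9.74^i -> [-3.19, -31.07, -302.63, -2947.59, -28709.56]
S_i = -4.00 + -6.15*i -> [-4.0, -10.15, -16.3, -22.45, -28.6]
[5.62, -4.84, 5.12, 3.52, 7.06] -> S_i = Random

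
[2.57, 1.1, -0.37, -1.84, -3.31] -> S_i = 2.57 + -1.47*i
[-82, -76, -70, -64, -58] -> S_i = -82 + 6*i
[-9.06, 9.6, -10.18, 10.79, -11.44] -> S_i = -9.06*(-1.06)^i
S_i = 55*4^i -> [55, 220, 880, 3520, 14080]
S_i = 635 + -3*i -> [635, 632, 629, 626, 623]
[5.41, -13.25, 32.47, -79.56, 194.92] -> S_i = 5.41*(-2.45)^i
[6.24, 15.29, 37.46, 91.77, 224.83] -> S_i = 6.24*2.45^i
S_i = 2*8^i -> [2, 16, 128, 1024, 8192]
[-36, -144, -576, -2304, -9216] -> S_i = -36*4^i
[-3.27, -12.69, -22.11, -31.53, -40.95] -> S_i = -3.27 + -9.42*i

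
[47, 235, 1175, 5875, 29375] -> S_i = 47*5^i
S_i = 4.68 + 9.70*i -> [4.68, 14.38, 24.08, 33.78, 43.48]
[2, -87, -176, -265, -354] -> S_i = 2 + -89*i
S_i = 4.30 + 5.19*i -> [4.3, 9.49, 14.68, 19.87, 25.06]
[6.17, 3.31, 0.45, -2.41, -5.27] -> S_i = 6.17 + -2.86*i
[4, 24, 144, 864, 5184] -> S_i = 4*6^i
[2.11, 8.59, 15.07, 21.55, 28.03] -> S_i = 2.11 + 6.48*i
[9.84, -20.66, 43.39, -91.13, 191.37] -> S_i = 9.84*(-2.10)^i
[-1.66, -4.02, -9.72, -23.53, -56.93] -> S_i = -1.66*2.42^i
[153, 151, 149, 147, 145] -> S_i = 153 + -2*i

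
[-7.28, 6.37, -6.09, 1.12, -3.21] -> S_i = Random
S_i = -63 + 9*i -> [-63, -54, -45, -36, -27]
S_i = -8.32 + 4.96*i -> [-8.32, -3.36, 1.6, 6.56, 11.52]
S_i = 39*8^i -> [39, 312, 2496, 19968, 159744]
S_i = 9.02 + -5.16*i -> [9.02, 3.86, -1.3, -6.46, -11.62]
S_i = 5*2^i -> [5, 10, 20, 40, 80]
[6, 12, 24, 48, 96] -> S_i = 6*2^i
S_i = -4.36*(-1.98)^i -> [-4.36, 8.63, -17.09, 33.84, -67.01]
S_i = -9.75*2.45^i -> [-9.75, -23.89, -58.52, -143.38, -351.29]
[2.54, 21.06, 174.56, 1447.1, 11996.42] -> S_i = 2.54*8.29^i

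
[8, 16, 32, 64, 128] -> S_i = 8*2^i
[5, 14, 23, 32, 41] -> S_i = 5 + 9*i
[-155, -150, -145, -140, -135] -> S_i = -155 + 5*i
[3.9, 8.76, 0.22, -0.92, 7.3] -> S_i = Random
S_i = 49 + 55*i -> [49, 104, 159, 214, 269]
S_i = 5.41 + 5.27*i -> [5.41, 10.68, 15.95, 21.22, 26.49]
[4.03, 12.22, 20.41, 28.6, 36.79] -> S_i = 4.03 + 8.19*i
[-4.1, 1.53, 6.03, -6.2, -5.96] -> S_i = Random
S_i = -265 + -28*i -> [-265, -293, -321, -349, -377]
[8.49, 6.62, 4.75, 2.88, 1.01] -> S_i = 8.49 + -1.87*i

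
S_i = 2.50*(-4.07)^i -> [2.5, -10.18, 41.41, -168.55, 685.99]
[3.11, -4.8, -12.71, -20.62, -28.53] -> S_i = 3.11 + -7.91*i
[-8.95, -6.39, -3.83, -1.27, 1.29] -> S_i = -8.95 + 2.56*i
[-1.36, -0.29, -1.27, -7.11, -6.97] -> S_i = Random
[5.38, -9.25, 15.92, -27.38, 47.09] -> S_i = 5.38*(-1.72)^i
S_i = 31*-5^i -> [31, -155, 775, -3875, 19375]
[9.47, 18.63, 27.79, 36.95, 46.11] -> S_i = 9.47 + 9.16*i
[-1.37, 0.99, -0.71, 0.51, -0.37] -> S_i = -1.37*(-0.72)^i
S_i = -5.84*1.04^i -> [-5.84, -6.07, -6.32, -6.57, -6.83]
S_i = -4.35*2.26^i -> [-4.35, -9.83, -22.22, -50.21, -113.48]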